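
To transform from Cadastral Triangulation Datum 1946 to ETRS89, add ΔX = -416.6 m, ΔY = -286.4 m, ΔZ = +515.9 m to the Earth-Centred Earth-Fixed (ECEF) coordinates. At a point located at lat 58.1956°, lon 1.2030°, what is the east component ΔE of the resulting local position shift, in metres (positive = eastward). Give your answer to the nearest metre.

At φ = 58.1956°, λ = 1.2030°: sin φ = 0.849852, cos φ = 0.527021, sin λ = 0.020995, cos λ = 0.999780.
ΔE = −sin λ·ΔX + cos λ·ΔY = −(0.020995)·(-416.6) + (0.999780)·(-286.4) = -277.59 m.

ΔE = -278 m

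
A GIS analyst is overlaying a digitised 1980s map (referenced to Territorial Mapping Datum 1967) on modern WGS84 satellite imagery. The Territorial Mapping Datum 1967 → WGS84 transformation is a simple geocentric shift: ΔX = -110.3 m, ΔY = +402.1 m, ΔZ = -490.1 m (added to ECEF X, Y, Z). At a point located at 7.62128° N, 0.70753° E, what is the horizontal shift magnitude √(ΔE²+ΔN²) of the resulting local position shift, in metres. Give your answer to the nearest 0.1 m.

620.8 m

The local east axis at (φ, λ) is (−sin λ, cos λ, 0), so ΔE = −sin(0.70753°)·(-110.3) + cos(0.70753°)·402.1 = 403.43 m.
The local north axis is (−sin φ cos λ, −sin φ sin λ, cos φ), giving ΔN = 14.627 − 0.659 − 485.771 = -471.80 m.
Horizontal magnitude = √(ΔE² + ΔN²) = √(403.43² + (-471.80)²) = 620.77 m.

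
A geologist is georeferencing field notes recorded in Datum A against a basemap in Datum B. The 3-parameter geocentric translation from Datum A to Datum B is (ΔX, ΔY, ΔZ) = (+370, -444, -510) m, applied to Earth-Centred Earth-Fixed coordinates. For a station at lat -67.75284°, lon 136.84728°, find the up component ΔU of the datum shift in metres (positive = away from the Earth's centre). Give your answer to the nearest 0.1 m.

ΔU = 254.9 m

The local up (radial) axis is (cos φ cos λ, cos φ sin λ, sin φ), giving ΔU = -102.195 − 114.971 + 472.035 = 254.87 m.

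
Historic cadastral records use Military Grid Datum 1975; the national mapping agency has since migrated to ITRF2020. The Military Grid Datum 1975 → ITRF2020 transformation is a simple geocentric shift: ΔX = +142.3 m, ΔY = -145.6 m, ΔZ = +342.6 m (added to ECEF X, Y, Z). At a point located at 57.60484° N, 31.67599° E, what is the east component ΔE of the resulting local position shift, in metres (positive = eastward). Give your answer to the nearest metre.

At φ = 57.60484°, λ = 31.67599°: sin φ = 0.844373, cos φ = 0.535755, sin λ = 0.525115, cos λ = 0.851031.
ΔE = −sin λ·ΔX + cos λ·ΔY = −(0.525115)·(142.3) + (0.851031)·(-145.6) = -198.63 m.

ΔE = -199 m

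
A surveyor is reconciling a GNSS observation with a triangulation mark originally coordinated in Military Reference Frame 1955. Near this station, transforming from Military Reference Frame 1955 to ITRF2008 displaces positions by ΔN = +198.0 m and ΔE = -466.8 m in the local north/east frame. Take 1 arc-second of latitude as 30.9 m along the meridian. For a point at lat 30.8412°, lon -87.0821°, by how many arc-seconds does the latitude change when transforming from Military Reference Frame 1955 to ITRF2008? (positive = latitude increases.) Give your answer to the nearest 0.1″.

1″ of latitude = 30.90 m, so Δφ = 198.0 / 30.90 = 6.408″.

Δφ = 6.4″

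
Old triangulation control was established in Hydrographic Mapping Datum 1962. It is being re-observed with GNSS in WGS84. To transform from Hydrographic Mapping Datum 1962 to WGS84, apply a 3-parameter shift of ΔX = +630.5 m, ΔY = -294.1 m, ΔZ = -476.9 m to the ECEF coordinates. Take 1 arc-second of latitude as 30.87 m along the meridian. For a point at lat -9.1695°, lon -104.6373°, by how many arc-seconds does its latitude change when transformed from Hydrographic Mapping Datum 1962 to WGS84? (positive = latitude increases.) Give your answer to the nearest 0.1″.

sin φ = -0.159356, cos φ = 0.987221, sin λ = -0.967545, cos λ = -0.252699.
North component: ΔN = −sin φ cos λ·ΔX − sin φ sin λ·ΔY + cos φ·ΔZ = −(-0.159356)(-0.252699)(630.5) − (-0.159356)(-0.967545)(-294.1) + (0.987221)(-476.9) = -450.85 m.
1° of latitude spans 3600 × 30.87 = 111132 m, so Δφ = -450.85 / 111132 × 3600 = -14.605″.

Δφ = -14.6″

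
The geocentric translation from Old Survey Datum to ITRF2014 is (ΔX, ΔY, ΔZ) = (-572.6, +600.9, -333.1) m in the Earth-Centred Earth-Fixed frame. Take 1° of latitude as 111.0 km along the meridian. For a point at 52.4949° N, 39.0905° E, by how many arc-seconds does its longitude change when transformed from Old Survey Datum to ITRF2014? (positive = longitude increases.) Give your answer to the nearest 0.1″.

sin φ = 0.793299, cos φ = 0.608832, sin λ = 0.630547, cos λ = 0.776151.
East component: ΔE = −sin λ·ΔX + cos λ·ΔY = −(0.630547)(-572.6) + (0.776151)(600.9) = 827.44 m.
1° of latitude spans 111000 m; at latitude φ, 1° of longitude spans that × cos φ = 67580.4 m, so Δλ = 827.44 / 67580.4 × 3600 = 44.078″.

Δλ = 44.1″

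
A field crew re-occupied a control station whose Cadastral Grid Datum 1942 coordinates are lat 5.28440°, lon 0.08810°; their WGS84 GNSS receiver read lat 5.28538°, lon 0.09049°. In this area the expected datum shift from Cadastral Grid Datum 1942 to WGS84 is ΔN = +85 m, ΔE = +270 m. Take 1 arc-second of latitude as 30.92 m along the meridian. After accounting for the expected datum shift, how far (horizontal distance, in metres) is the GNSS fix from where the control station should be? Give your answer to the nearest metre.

Observed coordinate differences: Δφ = +0.00098°, Δλ = +0.00239°.
Converting to metres (1° lat = 111312 m, cos φ = 0.995750): observed ΔN = 109.1 m, observed ΔE = 264.9 m.
Subtracting the expected shift leaves a residual of 109.1 − (85) = 24.1 m north and 264.9 − (270) = -5.1 m east.
Residual distance = √(24.1² + (-5.1)²) = 24.6 m.

25 m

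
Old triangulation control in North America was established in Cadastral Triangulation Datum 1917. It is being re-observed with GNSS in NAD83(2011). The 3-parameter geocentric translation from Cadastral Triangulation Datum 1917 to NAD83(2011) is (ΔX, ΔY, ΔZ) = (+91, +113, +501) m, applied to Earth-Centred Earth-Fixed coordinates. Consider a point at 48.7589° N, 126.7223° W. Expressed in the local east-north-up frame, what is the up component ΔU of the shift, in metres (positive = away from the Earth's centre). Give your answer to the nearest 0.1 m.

ΔU = 281.1 m

The local up (radial) axis is (cos φ cos λ, cos φ sin λ, sin φ), giving ΔU = -35.870 − 59.709 + 376.723 = 281.14 m.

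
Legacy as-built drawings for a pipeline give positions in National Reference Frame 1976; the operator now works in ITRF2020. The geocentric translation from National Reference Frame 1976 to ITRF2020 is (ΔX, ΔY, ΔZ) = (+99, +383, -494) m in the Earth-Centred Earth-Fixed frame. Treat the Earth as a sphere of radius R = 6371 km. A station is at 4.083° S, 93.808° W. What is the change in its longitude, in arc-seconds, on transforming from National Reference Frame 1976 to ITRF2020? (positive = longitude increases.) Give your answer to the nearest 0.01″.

Δλ = 2.38″

sin φ = -0.071201, cos φ = 0.997462, sin λ = -0.997792, cos λ = -0.066413.
East component: ΔE = −sin λ·ΔX + cos λ·ΔY = −(-0.997792)(99) + (-0.066413)(383) = 73.35 m.
1° of latitude spans πR/180 = 111195 m; at latitude φ, 1° of longitude spans that × cos φ = 110912.7 m, so Δλ = 73.35 / 110912.7 × 3600 = 2.381″.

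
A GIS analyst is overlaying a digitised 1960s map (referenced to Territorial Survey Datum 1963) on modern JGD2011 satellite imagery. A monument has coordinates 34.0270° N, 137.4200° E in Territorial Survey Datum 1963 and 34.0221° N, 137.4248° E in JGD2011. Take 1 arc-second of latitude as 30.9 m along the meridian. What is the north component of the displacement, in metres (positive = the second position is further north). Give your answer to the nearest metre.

Δφ = 34.0221° − 34.0270° = -0.0049°; Δλ = 137.4248° − 137.4200° = +0.0048°.
1° of latitude = 3600 × 30.90 = 111240 m.
ΔN = Δφ × 111240 = -545.1 m; ΔE = Δλ × 111240 × cos(34.0270°) = +0.0048 × 111240 × 0.828774 = 442.5 m.

ΔN = -545 m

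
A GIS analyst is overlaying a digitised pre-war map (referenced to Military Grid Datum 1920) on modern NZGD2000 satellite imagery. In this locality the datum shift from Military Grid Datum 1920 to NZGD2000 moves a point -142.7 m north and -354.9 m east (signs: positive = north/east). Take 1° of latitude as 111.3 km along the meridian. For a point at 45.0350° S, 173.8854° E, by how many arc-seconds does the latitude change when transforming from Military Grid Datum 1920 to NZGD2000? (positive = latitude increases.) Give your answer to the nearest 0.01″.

1° of latitude = 111.3 km, so Δφ = -142.7 / 111300 = -0.0012821° = -4.616″.

Δφ = -4.62″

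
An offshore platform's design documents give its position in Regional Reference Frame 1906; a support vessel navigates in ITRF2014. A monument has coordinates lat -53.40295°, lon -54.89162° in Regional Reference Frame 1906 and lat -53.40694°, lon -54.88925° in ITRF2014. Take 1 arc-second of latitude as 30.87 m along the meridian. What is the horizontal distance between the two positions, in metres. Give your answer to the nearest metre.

470 m

Δφ = -53.40694° − -53.40295° = -0.00399°; Δλ = -54.88925° − -54.89162° = +0.00237°.
1° of latitude = 3600 × 30.87 = 111132 m.
ΔN = Δφ × 111132 = -443.4 m; ΔE = Δλ × 111132 × cos(-53.40295°) = +0.00237 × 111132 × 0.596184 = 157.0 m.
Distance = √(ΔE² + ΔN²) = √(157.0² + (-443.4)²) = 470.4 m.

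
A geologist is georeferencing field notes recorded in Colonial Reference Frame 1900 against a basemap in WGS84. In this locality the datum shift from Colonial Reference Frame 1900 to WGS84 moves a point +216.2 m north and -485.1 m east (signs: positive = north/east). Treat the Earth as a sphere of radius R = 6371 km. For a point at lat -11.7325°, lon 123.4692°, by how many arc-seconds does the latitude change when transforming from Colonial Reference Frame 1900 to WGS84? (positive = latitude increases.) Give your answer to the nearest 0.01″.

Δφ = 7.00″

On a sphere of radius R, 1 rad of latitude = R, so Δφ = ΔN / R = 216.2 / 6371000 = 3.3935e-05 rad = 7.000″.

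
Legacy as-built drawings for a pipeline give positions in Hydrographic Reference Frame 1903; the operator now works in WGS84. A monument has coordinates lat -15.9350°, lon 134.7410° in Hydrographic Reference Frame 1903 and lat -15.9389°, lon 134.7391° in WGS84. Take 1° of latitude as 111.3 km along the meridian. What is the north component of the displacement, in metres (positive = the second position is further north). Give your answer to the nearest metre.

ΔN = -434 m

Δφ = -15.9389° − -15.9350° = -0.0039°; Δλ = 134.7391° − 134.7410° = -0.0019°.
ΔN = Δφ × 111300 = -434.1 m; ΔE = Δλ × 111300 × cos(-15.9350°) = -0.0019 × 111300 × 0.961574 = -203.3 m.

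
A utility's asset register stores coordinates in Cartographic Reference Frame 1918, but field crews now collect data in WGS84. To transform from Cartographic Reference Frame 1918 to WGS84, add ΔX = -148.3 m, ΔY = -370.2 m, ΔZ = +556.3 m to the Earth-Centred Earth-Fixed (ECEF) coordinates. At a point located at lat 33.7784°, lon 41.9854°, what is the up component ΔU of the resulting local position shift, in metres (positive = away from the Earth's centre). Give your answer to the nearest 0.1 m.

ΔU = 11.8 m

At φ = 33.7784°, λ = 41.9854°: sin φ = 0.555982, cos φ = 0.831194, sin λ = 0.668941, cos λ = 0.743315.
ΔU = cos φ cos λ·ΔX + cos φ sin λ·ΔY + sin φ·ΔZ = (0.831194)(0.743315)(-148.3) + (0.831194)(0.668941)(-370.2) + (0.555982)(556.3) = 11.83 m.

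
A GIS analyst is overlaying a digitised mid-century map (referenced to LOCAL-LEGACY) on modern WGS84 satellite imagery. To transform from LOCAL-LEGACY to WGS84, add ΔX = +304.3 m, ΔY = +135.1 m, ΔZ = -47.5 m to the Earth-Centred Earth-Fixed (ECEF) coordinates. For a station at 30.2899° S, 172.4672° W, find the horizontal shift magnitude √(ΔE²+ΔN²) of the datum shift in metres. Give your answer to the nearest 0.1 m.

222.9 m

At φ = -30.2899°, λ = -172.4672°: sin φ = -0.504375, cos φ = 0.863484, sin λ = -0.131094, cos λ = -0.991370.
ΔE = −sin λ·ΔX + cos λ·ΔY = −(-0.131094)·(304.3) + (-0.991370)·(135.1) = -94.04 m.
ΔN = −sin φ cos λ·ΔX − sin φ sin λ·ΔY + cos φ·ΔZ = −(-0.504375)(-0.991370)(304.3) − (-0.504375)(-0.131094)(135.1) + (0.863484)(-47.5) = -202.11 m.
Horizontal magnitude = √(ΔE² + ΔN²) = √((-94.04)² + (-202.11)²) = 222.91 m.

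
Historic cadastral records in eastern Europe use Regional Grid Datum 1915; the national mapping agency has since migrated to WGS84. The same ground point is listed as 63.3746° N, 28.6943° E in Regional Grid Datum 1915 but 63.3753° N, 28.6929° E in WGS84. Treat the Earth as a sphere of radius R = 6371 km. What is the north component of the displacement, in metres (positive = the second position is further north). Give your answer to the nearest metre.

Δφ = 63.3753° − 63.3746° = +0.0007°; Δλ = 28.6929° − 28.6943° = -0.0014°.
1° along a meridian = πR/180 = 111195 m.
ΔN = Δφ × 111195 = 77.8 m; ΔE = Δλ × 111195 × cos(63.3746°) = -0.0014 × 111195 × 0.448155 = -69.8 m.

ΔN = 78 m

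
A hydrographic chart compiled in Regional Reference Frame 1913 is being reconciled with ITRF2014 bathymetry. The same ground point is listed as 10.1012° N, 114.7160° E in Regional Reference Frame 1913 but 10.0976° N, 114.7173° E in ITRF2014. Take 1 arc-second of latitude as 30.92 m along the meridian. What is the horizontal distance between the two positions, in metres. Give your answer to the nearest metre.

Δφ = 10.0976° − 10.1012° = -0.0036°; Δλ = 114.7173° − 114.7160° = +0.0013°.
1° of latitude = 3600 × 30.92 = 111312 m.
ΔN = Δφ × 111312 = -400.7 m; ΔE = Δλ × 111312 × cos(10.1012°) = +0.0013 × 111312 × 0.984500 = 142.5 m.
Distance = √(ΔE² + ΔN²) = √(142.5² + (-400.7)²) = 425.3 m.

425 m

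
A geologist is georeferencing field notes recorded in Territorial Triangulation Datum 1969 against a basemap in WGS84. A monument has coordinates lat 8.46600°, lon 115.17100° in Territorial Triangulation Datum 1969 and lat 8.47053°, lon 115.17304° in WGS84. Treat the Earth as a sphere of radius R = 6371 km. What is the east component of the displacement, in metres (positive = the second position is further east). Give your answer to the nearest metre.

Δφ = 8.47053° − 8.46600° = +0.00453°; Δλ = 115.17304° − 115.17100° = +0.00204°.
1° along a meridian = πR/180 = 111195 m.
ΔN = Δφ × 111195 = 503.7 m; ΔE = Δλ × 111195 × cos(8.46600°) = +0.00204 × 111195 × 0.989103 = 224.4 m.

ΔE = 224 m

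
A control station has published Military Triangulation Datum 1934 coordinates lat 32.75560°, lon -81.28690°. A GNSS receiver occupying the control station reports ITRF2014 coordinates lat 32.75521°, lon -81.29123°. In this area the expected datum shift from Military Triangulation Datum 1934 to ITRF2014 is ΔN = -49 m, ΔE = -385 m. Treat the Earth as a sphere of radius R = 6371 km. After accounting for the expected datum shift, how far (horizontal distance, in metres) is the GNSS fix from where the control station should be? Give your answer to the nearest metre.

Observed coordinate differences: Δφ = -0.00039°, Δλ = -0.00433°.
Converting to metres (1° lat = 111195 m, cos φ = 0.840986): observed ΔN = -43.4 m, observed ΔE = -404.9 m.
Subtracting the expected shift leaves a residual of -43.4 − (-49) = 5.6 m north and -404.9 − (-385) = -19.9 m east.
Residual distance = √(5.6² + (-19.9)²) = 20.7 m.

21 m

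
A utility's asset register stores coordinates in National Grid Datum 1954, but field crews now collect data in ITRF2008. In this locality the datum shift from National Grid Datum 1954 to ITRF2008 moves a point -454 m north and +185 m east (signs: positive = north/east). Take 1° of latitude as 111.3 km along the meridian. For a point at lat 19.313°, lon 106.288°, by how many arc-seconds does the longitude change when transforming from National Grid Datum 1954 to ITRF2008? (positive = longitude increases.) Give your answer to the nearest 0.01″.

Δλ = 6.34″

At latitude 19.313°, cos φ = 0.943726.
1° of longitude at this latitude = 111.3 × cos φ = 105.04 km, so Δλ = 185.0 / 105036.7 = 0.0017613° = 6.341″.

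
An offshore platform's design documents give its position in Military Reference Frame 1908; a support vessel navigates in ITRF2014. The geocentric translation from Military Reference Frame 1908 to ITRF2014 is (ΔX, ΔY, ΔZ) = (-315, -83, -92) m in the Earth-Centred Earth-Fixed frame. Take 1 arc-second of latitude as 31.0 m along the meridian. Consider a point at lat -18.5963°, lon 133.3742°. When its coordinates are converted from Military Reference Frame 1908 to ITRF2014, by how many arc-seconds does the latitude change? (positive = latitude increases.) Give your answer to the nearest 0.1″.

Δφ = -1.2″

sin φ = -0.318898, cos φ = 0.947789, sin λ = 0.726884, cos λ = -0.686760.
North component: ΔN = −sin φ cos λ·ΔX − sin φ sin λ·ΔY + cos φ·ΔZ = −(-0.318898)(-0.686760)(-315) − (-0.318898)(0.726884)(-83) + (0.947789)(-92) = -37.45 m.
1° of latitude spans 3600 × 31.00 = 111600 m, so Δφ = -37.45 / 111600 × 3600 = -1.208″.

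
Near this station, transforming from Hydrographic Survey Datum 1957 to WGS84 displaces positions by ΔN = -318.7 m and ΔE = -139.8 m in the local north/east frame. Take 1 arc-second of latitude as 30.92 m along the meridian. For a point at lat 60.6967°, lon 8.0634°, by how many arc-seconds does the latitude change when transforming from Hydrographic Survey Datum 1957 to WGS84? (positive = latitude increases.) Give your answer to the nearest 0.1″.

1″ of latitude = 30.92 m, so Δφ = -318.7 / 30.92 = -10.307″.

Δφ = -10.3″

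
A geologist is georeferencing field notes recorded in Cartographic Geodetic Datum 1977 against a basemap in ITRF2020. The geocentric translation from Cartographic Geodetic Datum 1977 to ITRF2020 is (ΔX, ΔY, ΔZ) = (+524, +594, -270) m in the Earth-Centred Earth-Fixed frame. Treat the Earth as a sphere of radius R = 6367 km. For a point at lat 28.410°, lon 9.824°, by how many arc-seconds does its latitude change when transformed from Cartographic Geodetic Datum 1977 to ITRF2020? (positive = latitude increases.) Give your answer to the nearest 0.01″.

sin φ = 0.475778, cos φ = 0.879566, sin λ = 0.170622, cos λ = 0.985337.
North component: ΔN = −sin φ cos λ·ΔX − sin φ sin λ·ΔY + cos φ·ΔZ = −(0.475778)(0.985337)(524) − (0.475778)(0.170622)(594) + (0.879566)(-270) = -531.35 m.
1° of latitude spans πR/180 = 111125 m, so Δφ = -531.35 / 111125 × 3600 = -17.214″.

Δφ = -17.21″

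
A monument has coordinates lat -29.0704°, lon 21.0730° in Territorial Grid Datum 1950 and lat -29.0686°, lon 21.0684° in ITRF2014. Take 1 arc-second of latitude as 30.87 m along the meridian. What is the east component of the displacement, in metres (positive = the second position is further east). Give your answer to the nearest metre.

Δφ = -29.0686° − -29.0704° = +0.0018°; Δλ = 21.0684° − 21.0730° = -0.0046°.
1° of latitude = 3600 × 30.87 = 111132 m.
ΔN = Δφ × 111132 = 200.0 m; ΔE = Δλ × 111132 × cos(-29.0704°) = -0.0046 × 111132 × 0.874023 = -446.8 m.

ΔE = -447 m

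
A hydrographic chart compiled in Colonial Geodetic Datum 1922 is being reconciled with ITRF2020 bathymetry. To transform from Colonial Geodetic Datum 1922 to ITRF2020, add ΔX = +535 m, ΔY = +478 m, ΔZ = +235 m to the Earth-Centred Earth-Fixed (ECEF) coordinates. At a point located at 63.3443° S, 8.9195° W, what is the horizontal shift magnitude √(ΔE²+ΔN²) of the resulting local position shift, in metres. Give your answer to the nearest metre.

755 m

At φ = -63.3443°, λ = -8.9195°: sin φ = -0.893719, cos φ = 0.448628, sin λ = -0.155047, cos λ = 0.987907.
ΔE = −sin λ·ΔX + cos λ·ΔY = −(-0.155047)·(535) + (0.987907)·(478) = 555.17 m.
ΔN = −sin φ cos λ·ΔX − sin φ sin λ·ΔY + cos φ·ΔZ = −(-0.893719)(0.987907)(535) − (-0.893719)(-0.155047)(478) + (0.448628)(235) = 511.55 m.
Horizontal magnitude = √(ΔE² + ΔN²) = √(555.17² + 511.55²) = 754.91 m.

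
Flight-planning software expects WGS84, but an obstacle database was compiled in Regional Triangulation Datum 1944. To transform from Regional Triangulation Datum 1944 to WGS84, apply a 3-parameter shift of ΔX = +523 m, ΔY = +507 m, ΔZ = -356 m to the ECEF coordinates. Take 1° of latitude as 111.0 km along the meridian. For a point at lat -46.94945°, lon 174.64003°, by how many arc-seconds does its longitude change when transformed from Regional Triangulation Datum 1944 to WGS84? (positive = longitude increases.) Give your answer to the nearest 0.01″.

Δλ = -26.30″

sin φ = -0.730752, cos φ = 0.682643, sin λ = 0.093413, cos λ = -0.995627.
East component: ΔE = −sin λ·ΔX + cos λ·ΔY = −(0.093413)(523) + (-0.995627)(507) = -553.64 m.
1° of latitude spans 111000 m; at latitude φ, 1° of longitude spans that × cos φ = 75773.4 m, so Δλ = -553.64 / 75773.4 × 3600 = -26.303″.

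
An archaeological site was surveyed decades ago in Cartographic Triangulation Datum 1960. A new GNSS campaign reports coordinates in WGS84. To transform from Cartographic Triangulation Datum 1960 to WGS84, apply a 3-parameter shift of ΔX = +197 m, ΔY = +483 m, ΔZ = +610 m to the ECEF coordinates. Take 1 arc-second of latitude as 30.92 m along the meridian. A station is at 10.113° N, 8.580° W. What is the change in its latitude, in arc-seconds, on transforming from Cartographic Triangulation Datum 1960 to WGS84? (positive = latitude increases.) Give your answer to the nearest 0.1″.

Δφ = 18.7″

sin φ = 0.175590, cos φ = 0.984463, sin λ = -0.149190, cos λ = 0.988809.
North component: ΔN = −sin φ cos λ·ΔX − sin φ sin λ·ΔY + cos φ·ΔZ = −(0.175590)(0.988809)(197) − (0.175590)(-0.149190)(483) + (0.984463)(610) = 578.97 m.
1° of latitude spans 3600 × 30.92 = 111312 m, so Δφ = 578.97 / 111312 × 3600 = 18.725″.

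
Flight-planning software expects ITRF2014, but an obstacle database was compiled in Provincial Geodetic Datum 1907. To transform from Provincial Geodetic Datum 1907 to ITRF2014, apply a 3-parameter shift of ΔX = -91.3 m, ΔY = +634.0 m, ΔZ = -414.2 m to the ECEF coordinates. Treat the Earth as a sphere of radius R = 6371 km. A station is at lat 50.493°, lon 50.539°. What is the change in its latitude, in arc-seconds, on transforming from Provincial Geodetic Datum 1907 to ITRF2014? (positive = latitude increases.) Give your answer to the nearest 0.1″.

Δφ = -19.3″

sin φ = 0.771547, cos φ = 0.636172, sin λ = 0.772057, cos λ = 0.635553.
North component: ΔN = −sin φ cos λ·ΔX − sin φ sin λ·ΔY + cos φ·ΔZ = −(0.771547)(0.635553)(-91.3) − (0.771547)(0.772057)(634.0) + (0.636172)(-414.2) = -596.39 m.
1° of latitude spans πR/180 = 111195 m, so Δφ = -596.39 / 111195 × 3600 = -19.309″.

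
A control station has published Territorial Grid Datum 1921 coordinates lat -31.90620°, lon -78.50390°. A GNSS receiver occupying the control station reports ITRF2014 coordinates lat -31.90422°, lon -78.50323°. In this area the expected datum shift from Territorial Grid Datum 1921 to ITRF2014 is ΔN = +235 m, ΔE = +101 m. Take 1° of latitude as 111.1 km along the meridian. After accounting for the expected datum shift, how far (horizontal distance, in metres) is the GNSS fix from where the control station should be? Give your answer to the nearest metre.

41 m

Observed coordinate differences: Δφ = +0.00198°, Δλ = +0.00067°.
Converting to metres (1° lat = 111100 m, cos φ = 0.848915): observed ΔN = 220.0 m, observed ΔE = 63.2 m.
Subtracting the expected shift leaves a residual of 220.0 − (235) = -15.0 m north and 63.2 − (101) = -37.8 m east.
Residual distance = √((-15.0)² + (-37.8)²) = 40.7 m.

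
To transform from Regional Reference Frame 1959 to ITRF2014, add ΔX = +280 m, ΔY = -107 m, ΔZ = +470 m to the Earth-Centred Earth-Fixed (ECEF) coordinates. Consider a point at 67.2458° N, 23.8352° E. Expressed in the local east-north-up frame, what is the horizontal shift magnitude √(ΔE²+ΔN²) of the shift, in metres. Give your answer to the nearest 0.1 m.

The local east axis at (φ, λ) is (−sin λ, cos λ, 0), so ΔE = −sin(23.8352°)·280 + cos(23.8352°)·(-107) = -211.02 m.
The local north axis is (−sin φ cos λ, −sin φ sin λ, cos φ), giving ΔN = -236.186 + 39.874 + 181.786 = -14.53 m.
Horizontal magnitude = √(ΔE² + ΔN²) = √((-211.02)² + (-14.53)²) = 211.52 m.

211.5 m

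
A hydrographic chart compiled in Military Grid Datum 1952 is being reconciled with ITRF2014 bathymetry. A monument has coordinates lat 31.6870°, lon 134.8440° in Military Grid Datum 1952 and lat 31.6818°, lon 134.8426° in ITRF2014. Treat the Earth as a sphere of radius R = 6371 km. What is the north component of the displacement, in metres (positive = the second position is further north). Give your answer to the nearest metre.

Δφ = 31.6818° − 31.6870° = -0.0052°; Δλ = 134.8426° − 134.8440° = -0.0014°.
1° along a meridian = πR/180 = 111195 m.
ΔN = Δφ × 111195 = -578.2 m; ΔE = Δλ × 111195 × cos(31.6870°) = -0.0014 × 111195 × 0.850930 = -132.5 m.

ΔN = -578 m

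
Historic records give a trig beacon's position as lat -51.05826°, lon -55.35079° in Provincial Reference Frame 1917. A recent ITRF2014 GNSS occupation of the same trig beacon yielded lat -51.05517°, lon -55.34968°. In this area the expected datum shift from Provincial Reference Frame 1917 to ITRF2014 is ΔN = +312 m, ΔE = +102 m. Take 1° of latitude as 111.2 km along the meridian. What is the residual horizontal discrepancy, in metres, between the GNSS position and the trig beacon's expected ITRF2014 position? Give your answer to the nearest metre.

Observed coordinate differences: Δφ = +0.00309°, Δλ = +0.00111°.
Converting to metres (1° lat = 111200 m, cos φ = 0.628530): observed ΔN = 343.6 m, observed ΔE = 77.6 m.
Subtracting the expected shift leaves a residual of 343.6 − (312) = 31.6 m north and 77.6 − (102) = -24.4 m east.
Residual distance = √(31.6² + (-24.4)²) = 39.9 m.

40 m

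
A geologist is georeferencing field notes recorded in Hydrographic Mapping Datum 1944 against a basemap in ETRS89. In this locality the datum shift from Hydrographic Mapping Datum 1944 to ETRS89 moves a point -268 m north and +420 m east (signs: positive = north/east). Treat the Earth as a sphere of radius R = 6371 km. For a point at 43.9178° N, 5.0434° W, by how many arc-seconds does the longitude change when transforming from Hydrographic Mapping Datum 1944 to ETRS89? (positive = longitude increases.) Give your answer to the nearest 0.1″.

At latitude 43.9178°, cos φ = 0.720336.
One radian of longitude at latitude φ spans R cos φ, so Δλ = ΔE / (R cos φ) = 420.0 / (6371000 × 0.720336) = 9.1518e-05 rad = 18.877″.

Δλ = 18.9″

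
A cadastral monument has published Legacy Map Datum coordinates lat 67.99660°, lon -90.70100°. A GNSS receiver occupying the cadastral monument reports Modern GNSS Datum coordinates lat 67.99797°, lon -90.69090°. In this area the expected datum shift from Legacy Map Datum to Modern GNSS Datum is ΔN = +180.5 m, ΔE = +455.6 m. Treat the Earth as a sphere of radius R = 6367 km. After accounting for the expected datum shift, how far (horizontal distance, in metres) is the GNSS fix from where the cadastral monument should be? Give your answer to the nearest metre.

45 m

Observed coordinate differences: Δφ = +0.00137°, Δλ = +0.01010°.
Converting to metres (1° lat = 111125 m, cos φ = 0.374662): observed ΔN = 152.2 m, observed ΔE = 420.5 m.
Subtracting the expected shift leaves a residual of 152.2 − (180.5) = -28.3 m north and 420.5 − (455.6) = -35.1 m east.
Residual distance = √((-28.3)² + (-35.1)²) = 45.1 m.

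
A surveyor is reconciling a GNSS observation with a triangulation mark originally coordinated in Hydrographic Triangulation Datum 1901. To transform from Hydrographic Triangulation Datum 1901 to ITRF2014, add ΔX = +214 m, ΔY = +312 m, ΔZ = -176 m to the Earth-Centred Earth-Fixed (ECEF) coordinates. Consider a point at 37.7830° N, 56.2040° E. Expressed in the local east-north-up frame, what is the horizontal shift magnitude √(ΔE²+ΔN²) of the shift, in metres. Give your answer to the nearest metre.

At φ = 37.7830°, λ = 56.2040°: sin φ = 0.612673, cos φ = 0.790337, sin λ = 0.831023, cos λ = 0.556238.
ΔE = −sin λ·ΔX + cos λ·ΔY = −(0.831023)·(214) + (0.556238)·(312) = -4.29 m.
ΔN = −sin φ cos λ·ΔX − sin φ sin λ·ΔY + cos φ·ΔZ = −(0.612673)(0.556238)(214) − (0.612673)(0.831023)(312) + (0.790337)(-176) = -370.88 m.
Horizontal magnitude = √(ΔE² + ΔN²) = √((-4.29)² + (-370.88)²) = 370.91 m.

371 m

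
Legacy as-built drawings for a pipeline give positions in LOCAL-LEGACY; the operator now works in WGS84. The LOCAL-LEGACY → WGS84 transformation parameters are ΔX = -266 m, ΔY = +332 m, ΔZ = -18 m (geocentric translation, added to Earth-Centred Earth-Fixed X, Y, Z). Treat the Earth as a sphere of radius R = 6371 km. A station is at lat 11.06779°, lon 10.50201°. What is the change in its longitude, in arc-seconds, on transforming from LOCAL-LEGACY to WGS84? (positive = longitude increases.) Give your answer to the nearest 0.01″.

sin φ = 0.191970, cos φ = 0.981401, sin λ = 0.182270, cos λ = 0.983249.
East component: ΔE = −sin λ·ΔX + cos λ·ΔY = −(0.182270)(-266) + (0.983249)(332) = 374.92 m.
1° of latitude spans πR/180 = 111195 m; at latitude φ, 1° of longitude spans that × cos φ = 109126.8 m, so Δλ = 374.92 / 109126.8 × 3600 = 12.368″.

Δλ = 12.37″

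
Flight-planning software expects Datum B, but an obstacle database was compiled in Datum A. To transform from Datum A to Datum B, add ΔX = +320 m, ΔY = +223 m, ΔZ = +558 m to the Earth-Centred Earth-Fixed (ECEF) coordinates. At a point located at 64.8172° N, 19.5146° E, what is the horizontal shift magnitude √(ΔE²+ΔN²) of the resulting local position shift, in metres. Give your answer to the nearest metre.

At φ = 64.8172°, λ = 19.5146°: sin φ = 0.904955, cos φ = 0.425508, sin λ = 0.334047, cos λ = 0.942556.
ΔE = −sin λ·ΔX + cos λ·ΔY = −(0.334047)·(320) + (0.942556)·(223) = 103.30 m.
ΔN = −sin φ cos λ·ΔX − sin φ sin λ·ΔY + cos φ·ΔZ = −(0.904955)(0.942556)(320) − (0.904955)(0.334047)(223) + (0.425508)(558) = -102.93 m.
Horizontal magnitude = √(ΔE² + ΔN²) = √(103.30² + (-102.93)²) = 145.82 m.

146 m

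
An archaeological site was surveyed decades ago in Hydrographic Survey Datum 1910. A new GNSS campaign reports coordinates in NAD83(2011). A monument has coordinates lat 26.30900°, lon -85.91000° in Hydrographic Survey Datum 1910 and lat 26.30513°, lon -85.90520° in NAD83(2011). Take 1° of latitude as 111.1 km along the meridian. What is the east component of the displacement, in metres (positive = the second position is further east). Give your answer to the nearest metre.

ΔE = 478 m

Δφ = 26.30513° − 26.30900° = -0.00387°; Δλ = -85.90520° − -85.91000° = +0.00480°.
ΔN = Δφ × 111100 = -430.0 m; ΔE = Δλ × 111100 × cos(26.30900°) = +0.00480 × 111100 × 0.896417 = 478.0 m.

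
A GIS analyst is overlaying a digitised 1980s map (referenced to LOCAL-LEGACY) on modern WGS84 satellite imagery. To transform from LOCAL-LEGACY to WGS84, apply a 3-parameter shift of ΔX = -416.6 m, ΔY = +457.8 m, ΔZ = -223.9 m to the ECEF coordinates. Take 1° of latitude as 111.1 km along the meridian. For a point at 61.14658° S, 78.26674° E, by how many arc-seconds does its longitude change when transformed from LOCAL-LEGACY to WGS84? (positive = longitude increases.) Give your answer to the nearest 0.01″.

Δλ = 33.64″

sin φ = -0.875857, cos φ = 0.482570, sin λ = 0.979105, cos λ = 0.203356.
East component: ΔE = −sin λ·ΔX + cos λ·ΔY = −(0.979105)(-416.6) + (0.203356)(457.8) = 500.99 m.
1° of latitude spans 111100 m; at latitude φ, 1° of longitude spans that × cos φ = 53613.6 m, so Δλ = 500.99 / 53613.6 × 3600 = 33.640″.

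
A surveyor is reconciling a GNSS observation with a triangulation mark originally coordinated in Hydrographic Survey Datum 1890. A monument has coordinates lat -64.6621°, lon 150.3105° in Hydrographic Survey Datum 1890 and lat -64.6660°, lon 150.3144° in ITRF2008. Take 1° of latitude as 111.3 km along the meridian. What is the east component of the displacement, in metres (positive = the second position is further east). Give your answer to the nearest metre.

Δφ = -64.6660° − -64.6621° = -0.0039°; Δλ = 150.3144° − 150.3105° = +0.0039°.
ΔN = Δφ × 111300 = -434.1 m; ΔE = Δλ × 111300 × cos(-64.6621°) = +0.0039 × 111300 × 0.427956 = 185.8 m.

ΔE = 186 m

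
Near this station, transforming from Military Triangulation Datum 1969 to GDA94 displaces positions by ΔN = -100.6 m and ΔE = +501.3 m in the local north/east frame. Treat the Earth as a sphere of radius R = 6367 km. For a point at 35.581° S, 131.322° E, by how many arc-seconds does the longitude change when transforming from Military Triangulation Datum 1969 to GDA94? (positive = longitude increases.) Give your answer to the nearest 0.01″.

At latitude -35.581°, cos φ = 0.813294.
One radian of longitude at latitude φ spans R cos φ, so Δλ = ΔE / (R cos φ) = 501.3 / (6367000 × 0.813294) = 9.6809e-05 rad = 19.968″.

Δλ = 19.97″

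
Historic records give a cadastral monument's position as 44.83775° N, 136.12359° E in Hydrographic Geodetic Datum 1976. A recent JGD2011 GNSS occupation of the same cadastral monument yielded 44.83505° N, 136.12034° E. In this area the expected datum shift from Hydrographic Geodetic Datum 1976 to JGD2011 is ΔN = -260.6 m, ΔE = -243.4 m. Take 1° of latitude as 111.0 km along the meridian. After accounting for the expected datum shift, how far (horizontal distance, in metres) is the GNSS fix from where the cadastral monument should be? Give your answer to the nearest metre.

41 m

Observed coordinate differences: Δφ = -0.00270°, Δλ = -0.00325°.
Converting to metres (1° lat = 111000 m, cos φ = 0.709106): observed ΔN = -299.7 m, observed ΔE = -255.8 m.
Subtracting the expected shift leaves a residual of -299.7 − (-260.6) = -39.1 m north and -255.8 − (-243.4) = -12.4 m east.
Residual distance = √((-39.1)² + (-12.4)²) = 41.0 m.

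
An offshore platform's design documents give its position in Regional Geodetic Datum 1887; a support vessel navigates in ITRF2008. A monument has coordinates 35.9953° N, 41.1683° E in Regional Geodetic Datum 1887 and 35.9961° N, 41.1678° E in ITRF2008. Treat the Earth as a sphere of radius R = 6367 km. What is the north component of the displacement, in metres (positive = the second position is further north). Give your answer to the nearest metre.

ΔN = 89 m

Δφ = 35.9961° − 35.9953° = +0.0008°; Δλ = 41.1678° − 41.1683° = -0.0005°.
1° along a meridian = πR/180 = 111125 m.
ΔN = Δφ × 111125 = 88.9 m; ΔE = Δλ × 111125 × cos(35.9953°) = -0.0005 × 111125 × 0.809065 = -45.0 m.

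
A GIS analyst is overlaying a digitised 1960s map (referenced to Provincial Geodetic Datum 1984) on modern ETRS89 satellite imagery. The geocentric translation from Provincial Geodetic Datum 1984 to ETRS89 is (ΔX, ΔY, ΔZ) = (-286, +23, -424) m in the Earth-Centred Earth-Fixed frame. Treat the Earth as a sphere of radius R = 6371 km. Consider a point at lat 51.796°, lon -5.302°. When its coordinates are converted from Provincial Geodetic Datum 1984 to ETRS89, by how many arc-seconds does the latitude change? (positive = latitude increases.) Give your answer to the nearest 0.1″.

Δφ = -1.2″

sin φ = 0.785814, cos φ = 0.618463, sin λ = -0.092405, cos λ = 0.995721.
North component: ΔN = −sin φ cos λ·ΔX − sin φ sin λ·ΔY + cos φ·ΔZ = −(0.785814)(0.995721)(-286) − (0.785814)(-0.092405)(23) + (0.618463)(-424) = -36.78 m.
1° of latitude spans πR/180 = 111195 m, so Δφ = -36.78 / 111195 × 3600 = -1.191″.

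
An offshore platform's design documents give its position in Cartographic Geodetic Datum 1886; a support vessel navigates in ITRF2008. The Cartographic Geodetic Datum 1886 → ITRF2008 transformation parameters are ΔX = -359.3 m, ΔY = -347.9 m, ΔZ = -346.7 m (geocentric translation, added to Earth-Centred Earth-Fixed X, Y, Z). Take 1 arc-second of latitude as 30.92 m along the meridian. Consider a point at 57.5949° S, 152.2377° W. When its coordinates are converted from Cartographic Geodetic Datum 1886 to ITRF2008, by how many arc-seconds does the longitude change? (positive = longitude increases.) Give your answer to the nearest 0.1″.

Δλ = 8.5″

sin φ = -0.844280, cos φ = 0.535902, sin λ = -0.465804, cos λ = -0.884888.
East component: ΔE = −sin λ·ΔX + cos λ·ΔY = −(-0.465804)(-359.3) + (-0.884888)(-347.9) = 140.49 m.
1° of latitude spans 3600 × 30.92 = 111312 m; at latitude φ, 1° of longitude spans that × cos φ = 59652.3 m, so Δλ = 140.49 / 59652.3 × 3600 = 8.478″.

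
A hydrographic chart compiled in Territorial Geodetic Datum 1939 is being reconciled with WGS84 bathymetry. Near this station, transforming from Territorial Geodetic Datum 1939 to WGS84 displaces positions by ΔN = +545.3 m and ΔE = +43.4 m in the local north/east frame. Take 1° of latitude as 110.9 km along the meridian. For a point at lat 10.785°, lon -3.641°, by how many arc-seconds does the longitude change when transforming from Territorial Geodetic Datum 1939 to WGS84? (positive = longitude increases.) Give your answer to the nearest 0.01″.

Δλ = 1.43″

At latitude 10.785°, cos φ = 0.982336.
1° of longitude at this latitude = 110.9 × cos φ = 108.94 km, so Δλ = 43.4 / 108941.1 = 0.0003984° = 1.434″.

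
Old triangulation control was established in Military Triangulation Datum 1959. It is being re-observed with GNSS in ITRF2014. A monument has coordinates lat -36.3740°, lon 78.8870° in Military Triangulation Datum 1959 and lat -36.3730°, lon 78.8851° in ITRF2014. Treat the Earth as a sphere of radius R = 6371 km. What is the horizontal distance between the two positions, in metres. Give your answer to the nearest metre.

203 m

Δφ = -36.3730° − -36.3740° = +0.0010°; Δλ = 78.8851° − 78.8870° = -0.0019°.
1° along a meridian = πR/180 = 111195 m.
ΔN = Δφ × 111195 = 111.2 m; ΔE = Δλ × 111195 × cos(-36.3740°) = -0.0019 × 111195 × 0.805163 = -170.1 m.
Distance = √(ΔE² + ΔN²) = √((-170.1)² + 111.2²) = 203.2 m.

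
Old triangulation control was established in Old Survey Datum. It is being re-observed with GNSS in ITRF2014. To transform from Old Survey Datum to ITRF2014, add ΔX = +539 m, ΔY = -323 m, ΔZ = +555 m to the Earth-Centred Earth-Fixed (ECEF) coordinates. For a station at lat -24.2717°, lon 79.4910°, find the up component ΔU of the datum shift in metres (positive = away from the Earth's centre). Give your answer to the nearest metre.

ΔU = -428 m

The local up (radial) axis is (cos φ cos λ, cos φ sin λ, sin φ), giving ΔU = 89.618 − 289.510 − 228.141 = -428.03 m.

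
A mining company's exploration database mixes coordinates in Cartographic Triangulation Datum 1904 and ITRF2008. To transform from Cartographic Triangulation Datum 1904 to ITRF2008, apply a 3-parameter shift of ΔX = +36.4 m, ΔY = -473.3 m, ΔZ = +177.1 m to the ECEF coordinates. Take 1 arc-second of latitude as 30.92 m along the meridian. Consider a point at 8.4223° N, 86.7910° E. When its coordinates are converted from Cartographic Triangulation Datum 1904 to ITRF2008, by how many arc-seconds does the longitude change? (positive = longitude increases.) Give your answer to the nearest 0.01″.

sin φ = 0.146468, cos φ = 0.989215, sin λ = 0.998432, cos λ = 0.055978.
East component: ΔE = −sin λ·ΔX + cos λ·ΔY = −(0.998432)(36.4) + (0.055978)(-473.3) = -62.84 m.
1° of latitude spans 3600 × 30.92 = 111312 m; at latitude φ, 1° of longitude spans that × cos φ = 110111.5 m, so Δλ = -62.84 / 110111.5 × 3600 = -2.054″.

Δλ = -2.05″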